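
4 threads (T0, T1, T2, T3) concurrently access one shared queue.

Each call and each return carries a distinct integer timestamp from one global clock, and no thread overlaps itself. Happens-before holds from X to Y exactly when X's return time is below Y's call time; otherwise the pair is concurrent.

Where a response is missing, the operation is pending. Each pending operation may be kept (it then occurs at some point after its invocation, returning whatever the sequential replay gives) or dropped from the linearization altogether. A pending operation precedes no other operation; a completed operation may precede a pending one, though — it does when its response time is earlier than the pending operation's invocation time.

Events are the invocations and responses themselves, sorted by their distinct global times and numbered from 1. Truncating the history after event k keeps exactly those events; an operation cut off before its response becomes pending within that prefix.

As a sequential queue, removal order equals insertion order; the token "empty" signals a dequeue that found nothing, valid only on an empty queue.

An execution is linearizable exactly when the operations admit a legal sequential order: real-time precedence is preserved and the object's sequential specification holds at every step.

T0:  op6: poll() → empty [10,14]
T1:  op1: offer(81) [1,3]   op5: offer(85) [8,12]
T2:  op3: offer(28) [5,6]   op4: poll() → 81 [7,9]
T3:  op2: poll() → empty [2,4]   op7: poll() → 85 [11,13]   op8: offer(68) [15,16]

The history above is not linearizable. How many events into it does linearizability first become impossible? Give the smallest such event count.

14

a valid linearization of events 1..13 exists, for instance op2, op1, op3, op4, op5, op6, op7:
step 1: op2 poll() → empty — queue <>
step 2: op1 offer(81) — queue <81>
step 3: op3 offer(28) — queue <81,28>
step 4: op4 poll() → 81 — queue <28>
step 5: op5 offer(85) — queue <28,85>
step 6: op6 poll() (pending, included) — queue <85>
step 7: op7 poll() → 85 — queue <>
include event 14 — op6 responding at 14 — and every candidate order breaks
take op1, op2, op3, op4, op5, op6, op7: step 2 already fails, because op2 poll() → empty cannot occur there
take op1, op2, op3, op4, op5, op7, op6: step 2 already fails, because op2 poll() → empty cannot occur there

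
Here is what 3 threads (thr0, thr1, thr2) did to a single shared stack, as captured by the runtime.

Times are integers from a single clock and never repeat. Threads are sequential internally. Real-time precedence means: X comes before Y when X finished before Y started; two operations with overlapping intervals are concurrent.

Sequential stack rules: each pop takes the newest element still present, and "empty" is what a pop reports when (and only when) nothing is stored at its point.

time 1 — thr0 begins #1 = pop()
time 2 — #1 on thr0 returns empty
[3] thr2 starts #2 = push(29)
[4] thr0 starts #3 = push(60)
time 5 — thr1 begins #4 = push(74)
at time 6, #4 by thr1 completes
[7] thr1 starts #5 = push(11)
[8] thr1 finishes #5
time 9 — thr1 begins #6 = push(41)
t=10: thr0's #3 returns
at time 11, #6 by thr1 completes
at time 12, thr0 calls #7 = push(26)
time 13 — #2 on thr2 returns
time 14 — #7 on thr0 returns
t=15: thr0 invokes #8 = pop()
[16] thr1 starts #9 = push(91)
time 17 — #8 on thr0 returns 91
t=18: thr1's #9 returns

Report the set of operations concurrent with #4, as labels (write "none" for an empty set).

#2, #3

#4 runs from 5 to 6; window-overlapping ops are concurrent
#1 [1,2]: before
#2 [3,13]: concurrent
#3 [4,10]: concurrent
#5 [7,8]: after
#6 [9,11]: after
#7 [12,14]: after
#8 [15,17]: after
#9 [16,18]: after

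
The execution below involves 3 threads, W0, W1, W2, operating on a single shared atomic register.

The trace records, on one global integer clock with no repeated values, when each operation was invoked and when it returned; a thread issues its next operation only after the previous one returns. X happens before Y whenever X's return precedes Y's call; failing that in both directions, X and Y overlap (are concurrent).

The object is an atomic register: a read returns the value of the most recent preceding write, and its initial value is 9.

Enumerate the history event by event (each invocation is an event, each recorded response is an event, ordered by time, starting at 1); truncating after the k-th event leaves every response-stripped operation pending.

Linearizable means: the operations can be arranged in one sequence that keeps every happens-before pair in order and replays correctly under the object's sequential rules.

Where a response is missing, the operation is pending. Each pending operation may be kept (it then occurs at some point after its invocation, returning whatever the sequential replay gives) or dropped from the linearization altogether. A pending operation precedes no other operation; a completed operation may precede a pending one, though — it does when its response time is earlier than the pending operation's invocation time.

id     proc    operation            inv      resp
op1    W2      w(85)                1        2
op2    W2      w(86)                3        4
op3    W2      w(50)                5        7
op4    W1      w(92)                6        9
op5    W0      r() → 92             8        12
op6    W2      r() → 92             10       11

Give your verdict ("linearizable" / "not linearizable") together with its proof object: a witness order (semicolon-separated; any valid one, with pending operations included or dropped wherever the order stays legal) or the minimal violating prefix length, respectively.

linearizable — witness: op1; op2; op3; op4; op5; op6

step 1: op1 w(85) — value 85
step 2: op2 w(86) — value 86
step 3: op3 w(50) — value 50
step 4: op4 w(92) — value 92
step 5: op5 r() → 92 — value 92
step 6: op6 r() → 92 — value 92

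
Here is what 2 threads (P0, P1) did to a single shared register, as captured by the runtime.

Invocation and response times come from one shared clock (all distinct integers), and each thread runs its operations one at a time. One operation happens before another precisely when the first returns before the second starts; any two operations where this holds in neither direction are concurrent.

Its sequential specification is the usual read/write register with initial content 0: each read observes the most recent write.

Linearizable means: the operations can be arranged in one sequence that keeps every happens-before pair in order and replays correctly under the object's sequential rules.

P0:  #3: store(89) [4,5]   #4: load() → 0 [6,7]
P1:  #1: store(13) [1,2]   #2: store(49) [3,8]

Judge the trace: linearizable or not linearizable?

not linearizable

the violation lands at event 7, #4's response at time 7: events 1..6 linearize, events 1..7 do not
exactly one order of the 3 completed ops respects real time; the register replay fails
no completion choice of the 1 pending operation (#2) rescues it — every subset was tried
take #1, #3, #4 (pending dropped): step 3 already fails, because #4 load() → 0 cannot occur there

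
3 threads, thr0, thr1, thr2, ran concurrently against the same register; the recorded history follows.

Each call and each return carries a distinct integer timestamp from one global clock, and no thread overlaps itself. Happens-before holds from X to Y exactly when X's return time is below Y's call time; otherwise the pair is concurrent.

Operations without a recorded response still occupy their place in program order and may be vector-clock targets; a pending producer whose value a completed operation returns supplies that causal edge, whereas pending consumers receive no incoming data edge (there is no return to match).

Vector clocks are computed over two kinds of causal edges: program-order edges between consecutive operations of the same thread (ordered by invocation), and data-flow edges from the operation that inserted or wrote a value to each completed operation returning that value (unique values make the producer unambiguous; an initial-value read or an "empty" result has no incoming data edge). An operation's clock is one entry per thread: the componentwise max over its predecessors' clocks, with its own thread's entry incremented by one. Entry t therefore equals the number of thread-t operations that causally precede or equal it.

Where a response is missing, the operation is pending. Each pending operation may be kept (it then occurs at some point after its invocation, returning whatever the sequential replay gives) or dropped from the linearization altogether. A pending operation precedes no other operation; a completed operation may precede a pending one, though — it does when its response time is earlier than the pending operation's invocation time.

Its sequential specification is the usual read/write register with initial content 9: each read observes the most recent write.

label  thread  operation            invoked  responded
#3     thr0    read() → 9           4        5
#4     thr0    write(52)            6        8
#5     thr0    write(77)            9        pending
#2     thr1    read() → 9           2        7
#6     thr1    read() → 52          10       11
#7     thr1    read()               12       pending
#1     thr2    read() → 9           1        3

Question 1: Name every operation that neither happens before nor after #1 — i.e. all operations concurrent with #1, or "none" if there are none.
concurrent with #1 ([1,3]): every op whose interval crosses 1..3
#2 [2,7]: concurrent
#3 [4,5]: after
#4 [6,8]: after
#5 [9,…): after
#6 [10,11]: after
#7 [12,…): after

#2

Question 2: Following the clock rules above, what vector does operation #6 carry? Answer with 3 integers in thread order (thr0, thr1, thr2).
no predecessors for #1 (invoked 1): thr2 increments from zero → (0, 0, 1)
no predecessors for #2 (invoked 2): thr1 increments from zero → (0, 1, 0)
no predecessors for #3 (invoked 4): thr0 increments from zero → (1, 0, 0)
#4 (invocation 6): componentwise max over VC(#3)=(1, 0, 0), +1 at thr0, giving (2, 0, 0)
#5 (invocation 9): componentwise max over VC(#4)=(2, 0, 0), +1 at thr0, giving (3, 0, 0)
#6 (invocation 10): componentwise max over VC(#2)=(0, 1, 0), VC(#4)=(2, 0, 0), +1 at thr1, giving (2, 2, 0)
#7 (invocation 12): componentwise max over VC(#6)=(2, 2, 0), +1 at thr1, giving (2, 3, 0)
target: VC(#6) = (2, 2, 0)

(2, 2, 0)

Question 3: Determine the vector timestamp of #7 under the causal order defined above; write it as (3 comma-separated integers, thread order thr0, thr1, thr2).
#1, invoked 1, has no incoming edges; only thr2's bump applies → (0, 0, 1)
#2, invoked 2, has no incoming edges; only thr1's bump applies → (0, 1, 0)
#3, invoked 4, has no incoming edges; only thr0's bump applies → (1, 0, 0)
merge at #4 (invoked 6): VC(#3)=(1, 0, 0), own-thread bump on thr0 → (2, 0, 0)
merge at #5 (invoked 9): VC(#4)=(2, 0, 0), own-thread bump on thr0 → (3, 0, 0)
merge at #6 (invoked 10): VC(#2)=(0, 1, 0), VC(#4)=(2, 0, 0), own-thread bump on thr1 → (2, 2, 0)
merge at #7 (invoked 12): VC(#6)=(2, 2, 0), own-thread bump on thr1 → (2, 3, 0)
target: VC(#7) = (2, 3, 0)

(2, 3, 0)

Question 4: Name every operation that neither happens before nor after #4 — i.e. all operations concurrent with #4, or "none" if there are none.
overlap test against #4 [6,8]: concurrent iff the interval meets 6..8
#1 [1,3]: before
#2 [2,7]: concurrent
#3 [4,5]: before
#5 [9,…): after
#6 [10,11]: after
#7 [12,…): after

#2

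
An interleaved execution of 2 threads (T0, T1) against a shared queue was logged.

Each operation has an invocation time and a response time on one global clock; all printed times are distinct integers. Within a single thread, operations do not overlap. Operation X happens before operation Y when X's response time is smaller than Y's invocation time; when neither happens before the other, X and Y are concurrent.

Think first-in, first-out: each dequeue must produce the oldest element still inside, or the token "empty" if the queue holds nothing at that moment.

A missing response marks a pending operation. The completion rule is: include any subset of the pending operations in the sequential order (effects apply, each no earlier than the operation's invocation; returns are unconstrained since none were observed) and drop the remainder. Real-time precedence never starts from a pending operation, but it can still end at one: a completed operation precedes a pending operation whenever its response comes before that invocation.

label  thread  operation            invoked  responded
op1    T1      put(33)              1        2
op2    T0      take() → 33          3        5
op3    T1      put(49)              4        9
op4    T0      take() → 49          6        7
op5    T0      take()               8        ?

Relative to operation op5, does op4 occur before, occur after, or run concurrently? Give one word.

op4 spans [6,7], op5 spans [8,…)
resp(op4)=7 < inv(op5)=8

before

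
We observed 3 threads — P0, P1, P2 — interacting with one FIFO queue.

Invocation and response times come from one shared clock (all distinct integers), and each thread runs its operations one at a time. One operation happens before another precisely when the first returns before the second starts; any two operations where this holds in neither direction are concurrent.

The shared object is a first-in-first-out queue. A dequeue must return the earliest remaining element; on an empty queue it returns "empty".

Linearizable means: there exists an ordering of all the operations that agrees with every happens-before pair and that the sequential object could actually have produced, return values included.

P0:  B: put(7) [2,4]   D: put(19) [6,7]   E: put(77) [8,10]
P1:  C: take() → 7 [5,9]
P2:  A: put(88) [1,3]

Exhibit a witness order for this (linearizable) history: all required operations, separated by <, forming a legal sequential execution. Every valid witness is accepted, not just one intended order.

after step 1 (B put(7)): queue <7>
after step 2 (A put(88)): queue <7,88>
after step 3 (C take() → 7): queue <88>
after step 4 (D put(19)): queue <88,19>
after step 5 (E put(77)): queue <88,19,77>

B < A < C < D < E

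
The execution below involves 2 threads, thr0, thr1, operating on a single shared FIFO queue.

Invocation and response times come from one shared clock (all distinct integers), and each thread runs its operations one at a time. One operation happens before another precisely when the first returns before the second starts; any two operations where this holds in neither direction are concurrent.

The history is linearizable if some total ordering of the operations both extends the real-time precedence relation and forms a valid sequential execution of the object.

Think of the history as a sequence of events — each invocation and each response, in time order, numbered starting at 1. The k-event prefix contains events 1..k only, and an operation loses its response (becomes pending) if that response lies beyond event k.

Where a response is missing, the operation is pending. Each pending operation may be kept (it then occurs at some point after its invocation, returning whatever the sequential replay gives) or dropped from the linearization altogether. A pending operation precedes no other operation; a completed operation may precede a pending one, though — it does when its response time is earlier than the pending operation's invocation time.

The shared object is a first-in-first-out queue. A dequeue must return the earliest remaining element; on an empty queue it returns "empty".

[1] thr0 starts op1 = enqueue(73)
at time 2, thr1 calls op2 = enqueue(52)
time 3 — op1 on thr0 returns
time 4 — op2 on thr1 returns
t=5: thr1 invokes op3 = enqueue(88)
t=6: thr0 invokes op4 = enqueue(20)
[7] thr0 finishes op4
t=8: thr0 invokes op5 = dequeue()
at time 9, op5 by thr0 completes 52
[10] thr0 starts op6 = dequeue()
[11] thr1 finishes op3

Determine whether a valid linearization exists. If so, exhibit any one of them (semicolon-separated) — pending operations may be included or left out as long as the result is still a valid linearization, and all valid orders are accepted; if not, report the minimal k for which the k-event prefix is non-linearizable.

linearizable — witness: op2; op1; op3; op4; op5

1. op2 enqueue(52), leaving queue <52>
2. op1 enqueue(73), leaving queue <52,73>
3. op3 enqueue(88), leaving queue <52,73,88>
4. op4 enqueue(20), leaving queue <52,73,88,20>
5. op5 dequeue() → 52, leaving queue <73,88,20>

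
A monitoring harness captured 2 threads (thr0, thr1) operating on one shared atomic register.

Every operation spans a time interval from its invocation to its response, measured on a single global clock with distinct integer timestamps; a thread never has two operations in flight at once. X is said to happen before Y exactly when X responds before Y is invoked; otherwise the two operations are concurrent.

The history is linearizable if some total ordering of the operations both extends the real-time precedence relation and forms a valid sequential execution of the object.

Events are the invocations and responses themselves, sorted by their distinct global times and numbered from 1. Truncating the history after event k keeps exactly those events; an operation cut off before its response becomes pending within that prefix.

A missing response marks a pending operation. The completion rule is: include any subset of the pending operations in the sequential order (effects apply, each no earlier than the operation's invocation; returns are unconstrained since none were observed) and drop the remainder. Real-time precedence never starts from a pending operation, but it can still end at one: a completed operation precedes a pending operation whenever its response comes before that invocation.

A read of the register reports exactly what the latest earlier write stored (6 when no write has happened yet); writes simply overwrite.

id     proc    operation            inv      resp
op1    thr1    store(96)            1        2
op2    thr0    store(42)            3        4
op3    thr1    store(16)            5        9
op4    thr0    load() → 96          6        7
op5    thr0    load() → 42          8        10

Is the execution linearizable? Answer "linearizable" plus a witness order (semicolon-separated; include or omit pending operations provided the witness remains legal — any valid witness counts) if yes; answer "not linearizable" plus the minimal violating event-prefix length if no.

not linearizable — minimal violating prefix: 7 events

through event 6 a valid linearization exists; event 7 (op4 responding at time 7) ends that
the completed operations (3 total) allow one real-time order; the atomic register replay rejects it
every completion of the 1 pending operation (op3) was checked; none linearizes
for example op1, op2, op4 (pending dropped) fails at step 3: op4 load() → 96 is not legal there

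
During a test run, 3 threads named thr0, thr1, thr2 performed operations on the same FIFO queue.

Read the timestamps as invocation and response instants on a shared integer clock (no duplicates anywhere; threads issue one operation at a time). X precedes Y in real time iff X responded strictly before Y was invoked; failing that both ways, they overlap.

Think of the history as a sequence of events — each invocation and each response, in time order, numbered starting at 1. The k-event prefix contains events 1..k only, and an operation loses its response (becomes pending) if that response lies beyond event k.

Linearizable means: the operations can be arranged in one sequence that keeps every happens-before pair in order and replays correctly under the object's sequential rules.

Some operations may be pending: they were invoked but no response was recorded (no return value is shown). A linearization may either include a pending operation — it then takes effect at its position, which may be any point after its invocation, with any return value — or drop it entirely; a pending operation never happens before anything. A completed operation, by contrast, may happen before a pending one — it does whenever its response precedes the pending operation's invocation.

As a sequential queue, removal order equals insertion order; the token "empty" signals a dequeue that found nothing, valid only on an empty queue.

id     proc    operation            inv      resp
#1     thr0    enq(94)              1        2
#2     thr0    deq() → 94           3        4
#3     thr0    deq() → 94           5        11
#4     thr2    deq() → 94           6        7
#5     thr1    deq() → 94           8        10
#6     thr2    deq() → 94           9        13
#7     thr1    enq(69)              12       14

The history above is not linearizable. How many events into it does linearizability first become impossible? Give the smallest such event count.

events 1..6 are still linearizable — one witness is #1, #2:
step 1: #1 enq(94) — queue <94>
step 2: #2 deq() → 94 — queue <>
event 7 — #4's response, time 7 — after it, nothing linearizes
including or dropping the 1 pending operation (#3) in any combination fails
for example #1, #2, #4 (pending dropped) fails at step 3: #4 deq() → 94 is not legal there

7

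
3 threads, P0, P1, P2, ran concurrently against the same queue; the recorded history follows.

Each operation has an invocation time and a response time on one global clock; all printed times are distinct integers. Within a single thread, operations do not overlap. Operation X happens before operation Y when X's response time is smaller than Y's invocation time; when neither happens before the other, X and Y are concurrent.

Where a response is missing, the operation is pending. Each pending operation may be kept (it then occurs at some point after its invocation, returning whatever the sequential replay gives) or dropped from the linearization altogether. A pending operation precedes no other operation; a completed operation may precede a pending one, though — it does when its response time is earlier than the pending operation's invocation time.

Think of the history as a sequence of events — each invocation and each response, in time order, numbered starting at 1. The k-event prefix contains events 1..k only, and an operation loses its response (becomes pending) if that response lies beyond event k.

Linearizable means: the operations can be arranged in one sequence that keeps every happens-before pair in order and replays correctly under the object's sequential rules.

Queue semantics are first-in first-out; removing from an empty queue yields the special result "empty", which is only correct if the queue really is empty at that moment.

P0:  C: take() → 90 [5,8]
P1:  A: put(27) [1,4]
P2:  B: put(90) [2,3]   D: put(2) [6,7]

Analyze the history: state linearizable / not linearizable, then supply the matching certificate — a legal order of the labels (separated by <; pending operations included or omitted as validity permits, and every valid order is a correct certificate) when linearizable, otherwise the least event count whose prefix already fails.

linearizable — witness: B < A < C < D

1. B put(90), leaving queue <90>
2. A put(27), leaving queue <90,27>
3. C take() → 90, leaving queue <27>
4. D put(2), leaving queue <27,2>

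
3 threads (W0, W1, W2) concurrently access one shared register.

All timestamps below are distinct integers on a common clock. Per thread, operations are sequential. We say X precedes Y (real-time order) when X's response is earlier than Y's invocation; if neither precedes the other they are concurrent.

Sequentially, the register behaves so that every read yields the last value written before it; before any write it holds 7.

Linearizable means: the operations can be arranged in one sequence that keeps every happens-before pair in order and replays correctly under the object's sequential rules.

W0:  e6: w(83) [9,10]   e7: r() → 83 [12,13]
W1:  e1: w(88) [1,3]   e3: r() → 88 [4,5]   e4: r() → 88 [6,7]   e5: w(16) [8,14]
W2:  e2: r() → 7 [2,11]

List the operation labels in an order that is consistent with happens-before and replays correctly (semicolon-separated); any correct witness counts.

e2; e1; e3; e4; e5; e6; e7

step 1: e2 r() → 7 — value 7
step 2: e1 w(88) — value 88
step 3: e3 r() → 88 — value 88
step 4: e4 r() → 88 — value 88
step 5: e5 w(16) — value 16
step 6: e6 w(83) — value 83
step 7: e7 r() → 83 — value 83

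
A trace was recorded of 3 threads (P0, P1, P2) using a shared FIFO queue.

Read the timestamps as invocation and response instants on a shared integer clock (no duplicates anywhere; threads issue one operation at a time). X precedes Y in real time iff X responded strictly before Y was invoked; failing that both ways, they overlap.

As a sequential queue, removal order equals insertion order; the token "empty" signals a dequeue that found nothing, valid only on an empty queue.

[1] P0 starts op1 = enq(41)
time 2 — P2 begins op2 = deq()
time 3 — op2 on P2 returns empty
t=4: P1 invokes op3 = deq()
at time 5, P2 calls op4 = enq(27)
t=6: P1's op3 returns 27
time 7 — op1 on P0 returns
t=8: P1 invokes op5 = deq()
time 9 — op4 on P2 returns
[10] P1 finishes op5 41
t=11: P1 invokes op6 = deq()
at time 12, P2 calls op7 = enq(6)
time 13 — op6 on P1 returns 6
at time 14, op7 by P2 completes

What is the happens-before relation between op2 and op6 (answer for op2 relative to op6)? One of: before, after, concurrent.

op2 spans [2,3], op6 spans [11,13]
resp(op2)=3 < inv(op6)=11

before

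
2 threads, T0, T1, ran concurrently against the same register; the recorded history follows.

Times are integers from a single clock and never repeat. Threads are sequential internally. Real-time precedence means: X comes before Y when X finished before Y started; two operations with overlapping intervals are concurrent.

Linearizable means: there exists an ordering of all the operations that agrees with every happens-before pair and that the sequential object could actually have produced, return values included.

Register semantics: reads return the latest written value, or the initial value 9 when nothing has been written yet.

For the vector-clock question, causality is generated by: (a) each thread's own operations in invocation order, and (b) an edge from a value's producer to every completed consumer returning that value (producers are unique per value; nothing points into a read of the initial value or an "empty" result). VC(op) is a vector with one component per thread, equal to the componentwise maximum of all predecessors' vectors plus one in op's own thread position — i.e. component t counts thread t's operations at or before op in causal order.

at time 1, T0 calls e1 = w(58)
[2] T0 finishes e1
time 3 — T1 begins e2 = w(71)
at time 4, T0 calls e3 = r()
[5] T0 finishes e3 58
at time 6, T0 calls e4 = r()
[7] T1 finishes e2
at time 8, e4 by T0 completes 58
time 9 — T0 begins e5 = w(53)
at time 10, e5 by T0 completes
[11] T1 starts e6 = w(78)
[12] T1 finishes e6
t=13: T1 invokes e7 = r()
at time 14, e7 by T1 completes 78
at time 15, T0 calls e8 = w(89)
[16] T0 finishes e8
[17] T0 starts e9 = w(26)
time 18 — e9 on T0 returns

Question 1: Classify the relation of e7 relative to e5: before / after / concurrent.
after

e7 spans [13,14], e5 spans [9,10]
resp(e5)=10 < inv(e7)=13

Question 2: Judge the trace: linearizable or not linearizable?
linearizable

a witness: e1, e3, e4, e2, e5, e6, e7, e8, e9
step 1: e1 w(58) — value 58
step 2: e3 r() → 58 — value 58
step 3: e4 r() → 58 — value 58
step 4: e2 w(71) — value 71
step 5: e5 w(53) — value 53
step 6: e6 w(78) — value 78
step 7: e7 r() → 78 — value 78
step 8: e8 w(89) — value 89
step 9: e9 w(26) — value 26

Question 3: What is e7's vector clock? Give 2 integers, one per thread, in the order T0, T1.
(0, 3)

invoked at 3, e2 has no predecessors; its own T1 bump gives (0, 1)
invoked at 1, e1 has no predecessors; its own T0 bump gives (1, 0)
e6, invoked 11, takes VC(e2)=(0, 1) under max, adds 1 for T1 → (0, 2)
e3, invoked 4, takes VC(e1)=(1, 0) under max, adds 1 for T0 → (2, 0)
e7, invoked 13, takes VC(e6)=(0, 2) under max, adds 1 for T1 → (0, 3)
e4, invoked 6, takes VC(e1)=(1, 0), VC(e3)=(2, 0) under max, adds 1 for T0 → (3, 0)
e5, invoked 9, takes VC(e4)=(3, 0) under max, adds 1 for T0 → (4, 0)
e8, invoked 15, takes VC(e5)=(4, 0) under max, adds 1 for T0 → (5, 0)
e9, invoked 17, takes VC(e8)=(5, 0) under max, adds 1 for T0 → (6, 0)
target: VC(e7) = (0, 3)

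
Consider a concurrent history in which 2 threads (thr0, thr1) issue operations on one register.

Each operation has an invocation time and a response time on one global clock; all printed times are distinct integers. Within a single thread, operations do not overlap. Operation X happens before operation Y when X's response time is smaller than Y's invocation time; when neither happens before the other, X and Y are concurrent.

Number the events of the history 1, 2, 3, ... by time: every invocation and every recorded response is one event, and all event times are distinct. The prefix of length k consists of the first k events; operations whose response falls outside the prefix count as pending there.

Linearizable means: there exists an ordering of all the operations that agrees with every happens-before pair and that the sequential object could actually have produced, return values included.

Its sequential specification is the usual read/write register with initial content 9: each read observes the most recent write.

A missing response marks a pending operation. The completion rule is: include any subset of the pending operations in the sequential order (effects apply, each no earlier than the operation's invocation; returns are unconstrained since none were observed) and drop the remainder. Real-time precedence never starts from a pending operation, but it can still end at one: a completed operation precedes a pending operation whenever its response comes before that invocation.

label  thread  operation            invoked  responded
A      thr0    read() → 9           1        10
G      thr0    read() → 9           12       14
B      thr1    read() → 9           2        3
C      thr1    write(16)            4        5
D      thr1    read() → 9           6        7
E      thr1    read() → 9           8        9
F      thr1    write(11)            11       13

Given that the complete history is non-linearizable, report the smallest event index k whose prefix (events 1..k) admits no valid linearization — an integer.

events 1..6 are still linearizable — one witness is A, B, C:
step 1: A read() (pending, included) — value 9
step 2: B read() → 9 — value 9
step 3: C write(16) — value 16
with event 7 included (D responding at time 7), all real-time-consistent orders fail
no completion choice of the 1 pending operation (A) rescues it — every subset was tried
e.g. B, C, D (pending dropped): illegal at step 3, since D read() → 9 cannot apply there

7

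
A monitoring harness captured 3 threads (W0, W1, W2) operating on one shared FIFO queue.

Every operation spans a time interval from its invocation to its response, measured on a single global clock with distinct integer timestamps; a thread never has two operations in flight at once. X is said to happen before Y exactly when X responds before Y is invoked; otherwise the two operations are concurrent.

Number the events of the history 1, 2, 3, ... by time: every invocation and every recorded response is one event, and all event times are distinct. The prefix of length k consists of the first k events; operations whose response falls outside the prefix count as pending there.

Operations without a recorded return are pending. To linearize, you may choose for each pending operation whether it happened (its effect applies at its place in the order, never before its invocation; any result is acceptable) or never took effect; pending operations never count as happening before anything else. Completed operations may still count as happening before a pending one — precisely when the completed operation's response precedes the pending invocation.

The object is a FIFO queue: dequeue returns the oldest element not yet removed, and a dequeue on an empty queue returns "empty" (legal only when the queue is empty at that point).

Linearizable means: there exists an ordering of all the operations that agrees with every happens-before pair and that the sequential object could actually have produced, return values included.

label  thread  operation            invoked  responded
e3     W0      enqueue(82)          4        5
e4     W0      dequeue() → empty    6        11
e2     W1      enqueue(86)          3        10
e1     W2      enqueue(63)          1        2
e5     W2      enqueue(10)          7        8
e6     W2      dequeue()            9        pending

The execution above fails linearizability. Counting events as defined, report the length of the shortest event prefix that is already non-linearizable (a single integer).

a valid linearization of events 1..10 exists, for instance e1, e2, e3, e4, e5:
step 1: e1 enqueue(63) — queue <63>
step 2: e2 enqueue(86) — queue <63,86>
step 3: e3 enqueue(82) — queue <63,86,82>
step 4: e4 dequeue() (pending, included) — queue <86,82>
step 5: e5 enqueue(10) — queue <86,82,10>
include event 11 — e4 responding at 11 — and every candidate order breaks
every completion of the 1 pending operation (e6) was checked; none linearizes
take e1, e2, e3, e4, e5 (pending dropped): step 4 already fails, because e4 dequeue() → empty cannot occur there
take e1, e2, e3, e5, e4 (pending dropped): step 5 already fails, because e4 dequeue() → empty cannot occur there

11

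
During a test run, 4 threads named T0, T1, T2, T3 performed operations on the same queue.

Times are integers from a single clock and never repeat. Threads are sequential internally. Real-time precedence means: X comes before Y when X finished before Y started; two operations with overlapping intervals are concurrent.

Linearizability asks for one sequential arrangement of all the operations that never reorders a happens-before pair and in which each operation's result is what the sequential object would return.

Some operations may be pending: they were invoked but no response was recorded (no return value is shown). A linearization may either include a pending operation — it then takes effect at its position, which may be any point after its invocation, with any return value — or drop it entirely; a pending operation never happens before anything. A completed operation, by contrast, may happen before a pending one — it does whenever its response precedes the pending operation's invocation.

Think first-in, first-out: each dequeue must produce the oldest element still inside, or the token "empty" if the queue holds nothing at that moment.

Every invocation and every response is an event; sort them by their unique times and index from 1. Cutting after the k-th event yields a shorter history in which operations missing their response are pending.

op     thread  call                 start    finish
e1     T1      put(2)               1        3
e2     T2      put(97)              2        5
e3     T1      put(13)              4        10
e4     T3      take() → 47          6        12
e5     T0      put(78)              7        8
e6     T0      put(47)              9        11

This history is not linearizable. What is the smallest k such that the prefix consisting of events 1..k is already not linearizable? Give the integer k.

events 1..11 are still linearizable — one witness is e1, e2, e3, e4, e5, e6:
after step 1 (e1 put(2)): queue <2>
after step 2 (e2 put(97)): queue <2,97>
after step 3 (e3 put(13)): queue <2,97,13>
after step 4 (e4 take() (pending, included)): queue <97,13>
after step 5 (e5 put(78)): queue <97,13,78>
after step 6 (e6 put(47)): queue <97,13,78,47>
once event 12 joins (e4's response, time 12), exhaustive search finds no witness
take e1, e2, e3, e4, e5, e6: step 4 already fails, because e4 take() → 47 cannot occur there
take e1, e2, e3, e5, e4, e6: step 5 already fails, because e4 take() → 47 cannot occur there

12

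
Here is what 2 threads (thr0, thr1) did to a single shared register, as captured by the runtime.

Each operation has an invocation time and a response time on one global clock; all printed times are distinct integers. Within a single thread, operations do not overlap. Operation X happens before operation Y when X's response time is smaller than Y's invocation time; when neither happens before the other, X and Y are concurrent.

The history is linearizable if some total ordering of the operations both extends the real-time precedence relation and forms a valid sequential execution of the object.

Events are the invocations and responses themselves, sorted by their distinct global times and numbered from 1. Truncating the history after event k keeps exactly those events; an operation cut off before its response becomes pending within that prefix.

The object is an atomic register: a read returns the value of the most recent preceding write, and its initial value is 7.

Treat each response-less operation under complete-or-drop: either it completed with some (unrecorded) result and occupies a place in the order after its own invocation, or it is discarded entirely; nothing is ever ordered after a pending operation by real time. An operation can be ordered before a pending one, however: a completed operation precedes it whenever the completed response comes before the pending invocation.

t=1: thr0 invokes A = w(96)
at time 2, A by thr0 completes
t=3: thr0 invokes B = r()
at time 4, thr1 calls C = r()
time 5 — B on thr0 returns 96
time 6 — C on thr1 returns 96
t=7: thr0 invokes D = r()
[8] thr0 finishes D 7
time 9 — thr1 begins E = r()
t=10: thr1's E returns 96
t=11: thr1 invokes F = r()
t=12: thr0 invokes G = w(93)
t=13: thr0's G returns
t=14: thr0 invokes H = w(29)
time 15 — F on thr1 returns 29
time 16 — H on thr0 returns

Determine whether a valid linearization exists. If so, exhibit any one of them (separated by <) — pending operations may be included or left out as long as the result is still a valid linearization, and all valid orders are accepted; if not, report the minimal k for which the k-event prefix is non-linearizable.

the violation lands at event 8, D's response at time 8: events 1..7 linearize, events 1..8 do not
2 orders of the 4 completed register ops respect real time; none is legal
for example A, B, C, D fails at step 4: D r() → 7 is not legal there
for example A, C, B, D fails at step 4: D r() → 7 is not legal there

not linearizable — minimal violating prefix: 8 events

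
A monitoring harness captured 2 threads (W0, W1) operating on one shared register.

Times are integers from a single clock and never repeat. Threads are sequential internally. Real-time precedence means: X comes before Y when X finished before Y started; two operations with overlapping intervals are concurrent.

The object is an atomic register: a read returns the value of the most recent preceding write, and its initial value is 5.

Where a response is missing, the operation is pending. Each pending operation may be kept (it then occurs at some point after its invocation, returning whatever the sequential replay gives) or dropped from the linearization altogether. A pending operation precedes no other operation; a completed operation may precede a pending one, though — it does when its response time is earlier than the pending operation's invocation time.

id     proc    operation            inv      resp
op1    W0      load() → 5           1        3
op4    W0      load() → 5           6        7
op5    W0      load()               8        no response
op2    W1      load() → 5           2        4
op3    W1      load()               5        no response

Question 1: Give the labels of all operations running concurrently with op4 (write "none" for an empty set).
op4 spans [6,7]: anything still running between times 6 and 7 counts as concurrent
op1 [1,3]: before
op2 [2,4]: before
op3 [5,…): concurrent
op5 [8,…): after

op3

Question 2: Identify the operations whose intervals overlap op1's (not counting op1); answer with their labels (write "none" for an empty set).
op1 spans [1,3]; an op avoiding the whole window 1..3 is ordered, any other is concurrent
op2 [2,4]: concurrent
op3 [5,…): after
op4 [6,7]: after
op5 [8,…): after

op2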